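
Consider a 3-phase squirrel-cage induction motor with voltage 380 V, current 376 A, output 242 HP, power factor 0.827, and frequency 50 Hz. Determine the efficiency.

88.2 %

P_out = 242 × 746 = 180532 W
P_in = √3·V_L·I_L·cosφ = 1.732 × 380 × 376 × 0.827 = 204656 W
η = P_out / P_in = 180532 / 204656 = 0.882 = 88.2%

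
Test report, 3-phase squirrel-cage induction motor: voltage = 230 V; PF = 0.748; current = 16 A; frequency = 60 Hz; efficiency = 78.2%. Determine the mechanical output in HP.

5 HP

P_in = √3·V·I·cosφ = 1.732 × 230 × 16 × 0.748 = 4768 W
P_out = η·P_in = 0.782 × 4768 = 3729 W
= 3729/746 = 5 HP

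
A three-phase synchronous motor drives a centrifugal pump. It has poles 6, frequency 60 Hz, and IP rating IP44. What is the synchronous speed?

n_s = 120f/p = 120×60/6 = 1200 rpm

1200 rpm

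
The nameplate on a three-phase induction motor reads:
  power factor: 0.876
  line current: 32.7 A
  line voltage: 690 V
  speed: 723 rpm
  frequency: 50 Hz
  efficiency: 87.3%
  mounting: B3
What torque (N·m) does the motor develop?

395 N·m

P_in = √3·V·I·cosφ = 1.732 × 690 × 32.7 × 0.876 = 34233 W
P_out = η·P_in = 0.873 × 34233 = 29885 W
n = 723 rpm
ω = 2π×723/60 = 75.71 rad/s
τ = P_out/ω = 29885/75.71 = 395 N·m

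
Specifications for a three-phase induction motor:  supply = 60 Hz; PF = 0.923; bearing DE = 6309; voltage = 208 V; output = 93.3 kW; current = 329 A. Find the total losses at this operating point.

16.1 kW

P_in = √3·V·I·cosφ = 1.732×208×329×0.923 = 109398 W
P_out = 93300 W
Losses = P_in − P_out = 109398 − 93300 = 16098 W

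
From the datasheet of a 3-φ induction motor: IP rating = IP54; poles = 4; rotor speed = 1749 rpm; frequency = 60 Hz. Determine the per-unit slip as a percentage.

2.83 %

n_s = 120f/p = 120×60/4 = 1800 rpm
s = (n_s − n)/n_s = (1800 − 1749)/1800 = 0.0283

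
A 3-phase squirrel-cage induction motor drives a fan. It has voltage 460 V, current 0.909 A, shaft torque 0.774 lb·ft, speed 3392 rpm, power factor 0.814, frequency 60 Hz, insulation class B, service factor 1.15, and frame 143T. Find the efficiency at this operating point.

τ = 0.774 lb·ft × 1.356 = 1.05 N·m
ω = 2π × 3392/60 = 355.2 rad/s; P_out = τω = 1.05 × 355.2 = 373 W
P_in = √3·V_L·I_L·cosφ = 1.732 × 460 × 0.909 × 0.814 = 590 W
η = P_out / P_in = 373 / 590 = 0.632 = 63.2%

63.2 %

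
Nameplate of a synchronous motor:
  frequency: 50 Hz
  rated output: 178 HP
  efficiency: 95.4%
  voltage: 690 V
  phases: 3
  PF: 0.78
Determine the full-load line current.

P_out = 178 × 746 = 132788 W
P_in = P_out / η = 132788 / 0.954 = 139191 W
I_L = P_in / (√3·V_L·cosφ) = 139191 / (1.732 × 690 × 0.78) = 149 A

149 A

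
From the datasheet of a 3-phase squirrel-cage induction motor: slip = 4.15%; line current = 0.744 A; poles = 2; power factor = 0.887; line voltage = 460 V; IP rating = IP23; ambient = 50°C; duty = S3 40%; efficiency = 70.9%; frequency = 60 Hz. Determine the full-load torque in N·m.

1.03 N·m

P_in = √3·V·I·cosφ = 1.732 × 460 × 0.744 × 0.887 = 526 W
P_out = η·P_in = 0.709 × 526 = 373 W
n_s = 120×60/2 = 3600 rpm; n = 3600×(1−0.0415) = 3451 rpm
ω = 2π×3451/60 = 361.4 rad/s
τ = P_out/ω = 373/361.4 = 1.03 N·m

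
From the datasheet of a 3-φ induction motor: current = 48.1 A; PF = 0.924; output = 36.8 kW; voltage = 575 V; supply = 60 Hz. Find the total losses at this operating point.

P_in = √3·V·I·cosφ = 1.732×575×48.1×0.924 = 44262 W
P_out = 36800 W
Losses = P_in − P_out = 44262 − 36800 = 7462 W

7460 W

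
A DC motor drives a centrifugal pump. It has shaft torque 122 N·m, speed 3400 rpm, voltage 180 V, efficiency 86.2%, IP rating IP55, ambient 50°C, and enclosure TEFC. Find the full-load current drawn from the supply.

ω = 2π×3400/60 = 356 rad/s; P_out = τω = 122 × 356 = 43432 W
P_in = P_out / η = 43432 / 0.862 = 50385 W
I = P_in / V = 50385 / 180 = 280 A

280 A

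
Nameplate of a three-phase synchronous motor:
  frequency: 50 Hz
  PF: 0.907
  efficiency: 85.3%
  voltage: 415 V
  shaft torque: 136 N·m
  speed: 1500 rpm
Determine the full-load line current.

ω = 2π×1500/60 = 157.1 rad/s; P_out = τω = 136 × 157.1 = 21366 W
P_in = P_out / η = 21366 / 0.853 = 25048 W
I_L = P_in / (√3·V_L·cosφ) = 25048 / (1.732 × 415 × 0.907) = 38.4 A

38.4 A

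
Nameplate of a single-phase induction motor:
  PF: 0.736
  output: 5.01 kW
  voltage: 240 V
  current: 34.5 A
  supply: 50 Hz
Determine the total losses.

P_in = V·I·cosφ = 240×34.5×0.736 = 6094 W
P_out = 5010 W
Losses = P_in − P_out = 6094 − 5010 = 1084 W

1080 W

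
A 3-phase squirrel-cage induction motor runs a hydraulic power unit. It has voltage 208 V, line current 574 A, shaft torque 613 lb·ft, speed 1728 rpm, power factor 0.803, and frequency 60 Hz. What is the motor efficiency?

τ = 613 lb·ft × 1.356 = 831.2 N·m
ω = 2π × 1728/60 = 181 rad/s; P_out = τω = 831.2 × 181 = 150447 W
P_in = √3·V_L·I_L·cosφ = 1.732 × 208 × 574 × 0.803 = 166050 W
η = P_out / P_in = 150447 / 166050 = 0.906 = 90.6%

90.6 %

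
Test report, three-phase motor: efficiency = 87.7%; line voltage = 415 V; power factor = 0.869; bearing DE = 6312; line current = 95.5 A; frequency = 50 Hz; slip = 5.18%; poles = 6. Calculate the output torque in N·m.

527 N·m

P_in = √3·V·I·cosφ = 1.732 × 415 × 95.5 × 0.869 = 59651 W
P_out = η·P_in = 0.877 × 59651 = 52314 W
n_s = 120×50/6 = 1000 rpm; n = 1000×(1−0.0518) = 948 rpm
ω = 2π×948/60 = 99.27 rad/s
τ = P_out/ω = 52314/99.27 = 527 N·m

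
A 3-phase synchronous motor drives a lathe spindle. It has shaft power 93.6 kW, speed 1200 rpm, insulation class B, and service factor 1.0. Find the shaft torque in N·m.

ω = 2π × 1200/60 = 125.7 rad/s
τ = P/ω = 93600/125.7 = 745 N·m

745 N·m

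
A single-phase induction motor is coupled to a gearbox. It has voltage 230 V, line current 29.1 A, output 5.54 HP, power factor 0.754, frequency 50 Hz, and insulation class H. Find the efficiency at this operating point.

81.9 %

P_out = 5.54 × 746 = 4133 W
P_in = V·I·cosφ = 230 × 29.1 × 0.754 = 5047 W
η = P_out / P_in = 4133 / 5047 = 0.819 = 81.9%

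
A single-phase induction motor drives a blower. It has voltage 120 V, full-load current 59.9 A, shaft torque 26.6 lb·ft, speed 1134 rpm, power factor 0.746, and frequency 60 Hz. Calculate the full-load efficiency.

79.9 %

τ = 26.6 lb·ft × 1.356 = 36.07 N·m
ω = 2π × 1134/60 = 118.8 rad/s; P_out = τω = 36.07 × 118.8 = 4285 W
P_in = V·I·cosφ = 120 × 59.9 × 0.746 = 5362 W
η = P_out / P_in = 4285 / 5362 = 0.799 = 79.9%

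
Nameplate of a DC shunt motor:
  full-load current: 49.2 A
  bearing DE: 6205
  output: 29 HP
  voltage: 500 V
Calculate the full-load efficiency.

87.9 %

P_out = 29 × 746 = 21634 W
P_in = V·I = 500 × 49.2 = 24600 W
η = P_out / P_in = 21634 / 24600 = 0.879 = 87.9%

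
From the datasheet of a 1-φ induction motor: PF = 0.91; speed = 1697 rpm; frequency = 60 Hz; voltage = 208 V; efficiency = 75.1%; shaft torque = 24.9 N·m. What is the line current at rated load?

ω = 2π×1697/60 = 177.7 rad/s; P_out = τω = 24.9 × 177.7 = 4425 W
P_in = P_out / η = 4425 / 0.751 = 5892 W
I = P_in / (V·cosφ) = 5892 / (208 × 0.91) = 31.1 A

31.1 A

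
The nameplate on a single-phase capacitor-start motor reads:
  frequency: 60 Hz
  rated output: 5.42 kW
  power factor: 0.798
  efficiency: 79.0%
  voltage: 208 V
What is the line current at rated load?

P_out = 5.42 kW = 5420 W
P_in = P_out / η = 5420 / 0.790 = 6861 W
I = P_in / (V·cosφ) = 6861 / (208 × 0.798) = 41.3 A

41.3 A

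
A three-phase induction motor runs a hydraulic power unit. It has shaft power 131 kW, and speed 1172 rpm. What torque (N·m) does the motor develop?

1070 N·m

ω = 2π × 1172/60 = 122.7 rad/s
τ = P/ω = 131000/122.7 = 1070 N·m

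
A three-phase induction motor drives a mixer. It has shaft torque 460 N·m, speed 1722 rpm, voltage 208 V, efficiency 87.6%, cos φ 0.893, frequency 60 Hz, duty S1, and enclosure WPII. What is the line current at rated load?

ω = 2π×1722/60 = 180.3 rad/s; P_out = τω = 460 × 180.3 = 82938 W
P_in = P_out / η = 82938 / 0.876 = 94678 W
I_L = P_in / (√3·V_L·cosφ) = 94678 / (1.732 × 208 × 0.893) = 294 A

294 A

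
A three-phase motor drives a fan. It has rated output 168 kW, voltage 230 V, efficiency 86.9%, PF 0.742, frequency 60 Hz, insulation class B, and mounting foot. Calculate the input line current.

654 A

P_out = 168 kW = 168000 W
P_in = P_out / η = 168000 / 0.869 = 193326 W
I_L = P_in / (√3·V_L·cosφ) = 193326 / (1.732 × 230 × 0.742) = 654 A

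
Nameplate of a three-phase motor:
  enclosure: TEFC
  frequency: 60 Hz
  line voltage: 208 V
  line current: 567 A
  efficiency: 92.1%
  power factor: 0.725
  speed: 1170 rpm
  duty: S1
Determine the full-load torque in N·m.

1110 N·m

P_in = √3·V·I·cosφ = 1.732 × 208 × 567 × 0.725 = 148092 W
P_out = η·P_in = 0.921 × 148092 = 136393 W
n = 1170 rpm
ω = 2π×1170/60 = 122.5 rad/s
τ = P_out/ω = 136393/122.5 = 1110 N·m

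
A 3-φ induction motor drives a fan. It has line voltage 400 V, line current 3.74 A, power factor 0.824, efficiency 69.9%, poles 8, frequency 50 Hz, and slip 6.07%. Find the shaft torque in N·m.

20.2 N·m

P_in = √3·V·I·cosφ = 1.732 × 400 × 3.74 × 0.824 = 2135 W
P_out = η·P_in = 0.699 × 2135 = 1492 W
n_s = 120×50/8 = 750 rpm; n = 750×(1−0.0607) = 704 rpm
ω = 2π×704/60 = 73.72 rad/s
τ = P_out/ω = 1492/73.72 = 20.2 N·m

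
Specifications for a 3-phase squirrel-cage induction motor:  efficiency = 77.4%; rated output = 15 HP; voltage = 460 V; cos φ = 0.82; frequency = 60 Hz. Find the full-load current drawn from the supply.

P_out = 15 × 746 = 11190 W
P_in = P_out / η = 11190 / 0.774 = 14457 W
I_L = P_in / (√3·V_L·cosφ) = 14457 / (1.732 × 460 × 0.82) = 22.1 A

22.1 A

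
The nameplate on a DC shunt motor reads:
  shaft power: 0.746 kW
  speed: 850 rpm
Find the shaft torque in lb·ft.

ω = 2π × 850/60 = 89.01 rad/s
τ = P/ω = 746/89.01 = 8.381 N·m
In lb·ft: 8.381/1.356 = 6.18 lb·ft

6.18 lb·ft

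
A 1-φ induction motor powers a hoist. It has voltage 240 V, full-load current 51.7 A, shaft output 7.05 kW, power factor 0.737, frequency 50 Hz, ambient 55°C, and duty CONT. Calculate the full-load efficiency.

77.1 %

P_out = 7.05 kW = 7050 W
P_in = V·I·cosφ = 240 × 51.7 × 0.737 = 9145 W
η = P_out / P_in = 7050 / 9145 = 0.771 = 77.1%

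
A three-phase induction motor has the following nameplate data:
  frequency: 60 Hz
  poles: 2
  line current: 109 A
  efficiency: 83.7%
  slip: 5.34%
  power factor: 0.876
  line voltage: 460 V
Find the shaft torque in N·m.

P_in = √3·V·I·cosφ = 1.732 × 460 × 109 × 0.876 = 76074 W
P_out = η·P_in = 0.837 × 76074 = 63674 W
n_s = 120×60/2 = 3600 rpm; n = 3600×(1−0.0534) = 3408 rpm
ω = 2π×3408/60 = 356.9 rad/s
τ = P_out/ω = 63674/356.9 = 178 N·m

178 N·m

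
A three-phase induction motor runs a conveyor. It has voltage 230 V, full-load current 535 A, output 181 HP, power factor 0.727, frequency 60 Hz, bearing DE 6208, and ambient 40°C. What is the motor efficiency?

87.1 %

P_out = 181 × 746 = 135026 W
P_in = √3·V_L·I_L·cosφ = 1.732 × 230 × 535 × 0.727 = 154940 W
η = P_out / P_in = 135026 / 154940 = 0.871 = 87.1%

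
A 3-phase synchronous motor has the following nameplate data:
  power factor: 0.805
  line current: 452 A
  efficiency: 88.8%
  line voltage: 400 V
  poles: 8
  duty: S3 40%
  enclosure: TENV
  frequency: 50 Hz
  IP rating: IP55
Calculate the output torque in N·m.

P_in = √3·V·I·cosφ = 1.732 × 400 × 452 × 0.805 = 252082 W
P_out = η·P_in = 0.888 × 252082 = 223849 W
n = n_s = 120×50/8 = 750 rpm (synchronous)
ω = 2π×750/60 = 78.54 rad/s
τ = P_out/ω = 223849/78.54 = 2850 N·m

2850 N·m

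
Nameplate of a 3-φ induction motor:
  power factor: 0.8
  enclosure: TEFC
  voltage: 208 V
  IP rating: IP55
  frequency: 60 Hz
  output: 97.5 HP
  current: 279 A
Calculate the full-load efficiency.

P_out = 97.5 × 746 = 72735 W
P_in = √3·V_L·I_L·cosφ = 1.732 × 208 × 279 × 0.8 = 80409 W
η = P_out / P_in = 72735 / 80409 = 0.905 = 90.5%

90.5 %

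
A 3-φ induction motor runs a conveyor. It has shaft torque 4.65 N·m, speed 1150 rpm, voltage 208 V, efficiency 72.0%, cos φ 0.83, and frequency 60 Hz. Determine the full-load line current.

2.6 A

ω = 2π×1150/60 = 120.4 rad/s; P_out = τω = 4.65 × 120.4 = 560 W
P_in = P_out / η = 560 / 0.720 = 778 W
I_L = P_in / (√3·V_L·cosφ) = 778 / (1.732 × 208 × 0.83) = 2.6 A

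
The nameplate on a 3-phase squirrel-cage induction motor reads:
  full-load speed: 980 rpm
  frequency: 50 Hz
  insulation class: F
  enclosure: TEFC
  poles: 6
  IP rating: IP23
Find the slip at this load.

2.00 %

n_s = 120f/p = 120×50/6 = 1000 rpm
s = (n_s − n)/n_s = (1000 − 980)/1000 = 0.0200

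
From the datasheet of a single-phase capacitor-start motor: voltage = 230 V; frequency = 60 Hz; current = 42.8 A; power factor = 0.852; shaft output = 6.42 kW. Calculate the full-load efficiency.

76.5 %

P_out = 6.42 kW = 6420 W
P_in = V·I·cosφ = 230 × 42.8 × 0.852 = 8387 W
η = P_out / P_in = 6420 / 8387 = 0.765 = 76.5%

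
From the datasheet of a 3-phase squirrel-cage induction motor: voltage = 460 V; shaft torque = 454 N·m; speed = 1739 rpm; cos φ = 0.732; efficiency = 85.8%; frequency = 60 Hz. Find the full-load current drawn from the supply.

165 A

ω = 2π×1739/60 = 182.1 rad/s; P_out = τω = 454 × 182.1 = 82673 W
P_in = P_out / η = 82673 / 0.858 = 96355 W
I_L = P_in / (√3·V_L·cosφ) = 96355 / (1.732 × 460 × 0.732) = 165 A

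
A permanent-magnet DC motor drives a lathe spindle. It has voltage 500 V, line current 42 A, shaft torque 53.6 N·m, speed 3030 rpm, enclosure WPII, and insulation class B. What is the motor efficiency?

ω = 2π × 3030/60 = 317.3 rad/s; P_out = τω = 53.6 × 317.3 = 17007 W
P_in = V·I = 500 × 42 = 21000 W
η = P_out / P_in = 17007 / 21000 = 0.810 = 81.0%

81.0 %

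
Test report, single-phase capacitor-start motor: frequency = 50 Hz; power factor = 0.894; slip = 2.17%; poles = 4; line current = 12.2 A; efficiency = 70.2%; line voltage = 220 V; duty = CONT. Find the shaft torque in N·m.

11 N·m

P_in = V·I·cosφ = 220 × 12.2 × 0.894 = 2399 W
P_out = η·P_in = 0.702 × 2399 = 1684 W
n_s = 120×50/4 = 1500 rpm; n = 1500×(1−0.0217) = 1467 rpm
ω = 2π×1467/60 = 153.6 rad/s
τ = P_out/ω = 1684/153.6 = 11 N·m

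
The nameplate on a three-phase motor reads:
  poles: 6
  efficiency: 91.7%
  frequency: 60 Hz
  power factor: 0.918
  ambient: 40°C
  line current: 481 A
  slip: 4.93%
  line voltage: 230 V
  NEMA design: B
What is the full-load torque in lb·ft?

P_in = √3·V·I·cosφ = 1.732 × 230 × 481 × 0.918 = 175899 W
P_out = η·P_in = 0.917 × 175899 = 161299 W
n_s = 120×60/6 = 1200 rpm; n = 1200×(1−0.0493) = 1141 rpm
ω = 2π×1141/60 = 119.5 rad/s
τ = P_out/ω = 161299/119.5 = 1350 N·m
In lb·ft: 1350/1.356 = 996 lb·ft

996 lb·ft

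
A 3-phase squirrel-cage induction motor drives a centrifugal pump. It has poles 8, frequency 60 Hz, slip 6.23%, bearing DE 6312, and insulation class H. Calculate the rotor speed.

844 rpm

n_s = 120f/p = 120×60/8 = 900 rpm
n = n_s(1 − s) = 900 × (1 − 0.0623) = 844 rpm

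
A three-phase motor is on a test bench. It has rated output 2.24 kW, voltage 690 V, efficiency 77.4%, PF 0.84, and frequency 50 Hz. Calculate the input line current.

P_out = 2.24 kW = 2240 W
P_in = P_out / η = 2240 / 0.774 = 2894 W
I_L = P_in / (√3·V_L·cosφ) = 2894 / (1.732 × 690 × 0.84) = 2.88 A

2.88 A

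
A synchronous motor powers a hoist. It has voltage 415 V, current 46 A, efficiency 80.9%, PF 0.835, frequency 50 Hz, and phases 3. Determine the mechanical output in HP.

29.9 HP

P_in = √3·V·I·cosφ = 1.732 × 415 × 46 × 0.835 = 27608 W
P_out = η·P_in = 0.809 × 27608 = 22335 W
= 22335/746 = 29.9 HP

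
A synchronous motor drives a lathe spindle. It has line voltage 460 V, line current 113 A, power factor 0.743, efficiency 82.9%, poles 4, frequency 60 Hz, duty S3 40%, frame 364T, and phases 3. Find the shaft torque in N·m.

294 N·m

P_in = √3·V·I·cosφ = 1.732 × 460 × 113 × 0.743 = 66892 W
P_out = η·P_in = 0.829 × 66892 = 55453 W
n = n_s = 120×60/4 = 1800 rpm (synchronous)
ω = 2π×1800/60 = 188.5 rad/s
τ = P_out/ω = 55453/188.5 = 294 N·m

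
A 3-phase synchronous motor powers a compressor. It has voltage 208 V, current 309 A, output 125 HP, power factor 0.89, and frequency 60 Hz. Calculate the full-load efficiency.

P_out = 125 × 746 = 93250 W
P_in = √3·V_L·I_L·cosφ = 1.732 × 208 × 309 × 0.89 = 99074 W
η = P_out / P_in = 93250 / 99074 = 0.941 = 94.1%

94.1 %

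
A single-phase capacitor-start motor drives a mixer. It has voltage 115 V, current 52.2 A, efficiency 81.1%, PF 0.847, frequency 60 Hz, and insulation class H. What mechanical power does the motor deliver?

4.12 kW

P_in = V·I·cosφ = 115 × 52.2 × 0.847 = 5085 W
P_out = η·P_in = 0.811 × 5085 = 4124 W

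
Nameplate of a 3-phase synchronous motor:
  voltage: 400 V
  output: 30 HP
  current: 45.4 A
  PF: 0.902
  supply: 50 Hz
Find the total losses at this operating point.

P_in = √3·V·I·cosφ = 1.732×400×45.4×0.902 = 28371 W
P_out = 30×746 = 22380 W
Losses = P_in − P_out = 28371 − 22380 = 5991 W

5990 W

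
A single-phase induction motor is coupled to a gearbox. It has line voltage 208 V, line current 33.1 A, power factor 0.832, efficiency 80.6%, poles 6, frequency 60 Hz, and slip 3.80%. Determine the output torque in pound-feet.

P_in = V·I·cosφ = 208 × 33.1 × 0.832 = 5728 W
P_out = η·P_in = 0.806 × 5728 = 4617 W
n_s = 120×60/6 = 1200 rpm; n = 1200×(1−0.038) = 1154 rpm
ω = 2π×1154/60 = 120.8 rad/s
τ = P_out/ω = 4617/120.8 = 38.22 N·m
In lb·ft: 38.22/1.356 = 28.2 lb·ft

28.2 lb·ft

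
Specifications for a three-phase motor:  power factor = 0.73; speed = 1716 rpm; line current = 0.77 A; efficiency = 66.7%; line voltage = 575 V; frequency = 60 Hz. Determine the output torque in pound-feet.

1.53 lb·ft

P_in = √3·V·I·cosφ = 1.732 × 575 × 0.77 × 0.73 = 560 W
P_out = η·P_in = 0.667 × 560 = 374 W
n = 1716 rpm
ω = 2π×1716/60 = 179.7 rad/s
τ = P_out/ω = 374/179.7 = 2.081 N·m
In lb·ft: 2.081/1.356 = 1.53 lb·ft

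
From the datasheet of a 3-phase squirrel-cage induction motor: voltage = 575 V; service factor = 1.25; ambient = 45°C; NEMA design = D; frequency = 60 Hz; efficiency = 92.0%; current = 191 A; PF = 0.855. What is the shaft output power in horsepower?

201 HP

P_in = √3·V·I·cosφ = 1.732 × 575 × 191 × 0.855 = 162635 W
P_out = η·P_in = 0.92 × 162635 = 149624 W
= 149624/746 = 201 HP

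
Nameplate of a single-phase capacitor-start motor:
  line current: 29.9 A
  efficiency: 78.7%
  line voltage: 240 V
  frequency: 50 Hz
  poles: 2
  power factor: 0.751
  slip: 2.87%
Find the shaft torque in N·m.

P_in = V·I·cosφ = 240 × 29.9 × 0.751 = 5389 W
P_out = η·P_in = 0.787 × 5389 = 4241 W
n_s = 120×50/2 = 3000 rpm; n = 3000×(1−0.0287) = 2914 rpm
ω = 2π×2914/60 = 305.2 rad/s
τ = P_out/ω = 4241/305.2 = 13.9 N·m

13.9 N·m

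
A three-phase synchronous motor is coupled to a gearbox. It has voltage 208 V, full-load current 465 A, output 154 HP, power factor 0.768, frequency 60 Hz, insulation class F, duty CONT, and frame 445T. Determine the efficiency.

P_out = 154 × 746 = 114884 W
P_in = √3·V_L·I_L·cosφ = 1.732 × 208 × 465 × 0.768 = 128655 W
η = P_out / P_in = 114884 / 128655 = 0.893 = 89.3%

89.3 %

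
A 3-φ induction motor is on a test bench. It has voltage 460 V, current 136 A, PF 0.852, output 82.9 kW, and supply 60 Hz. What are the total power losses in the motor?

P_in = √3·V·I·cosφ = 1.732×460×136×0.852 = 92318 W
P_out = 82900 W
Losses = P_in − P_out = 92318 − 82900 = 9418 W

9.42 kW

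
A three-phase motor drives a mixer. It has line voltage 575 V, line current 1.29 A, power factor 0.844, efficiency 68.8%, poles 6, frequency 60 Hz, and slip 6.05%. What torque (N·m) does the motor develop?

6.32 N·m

P_in = √3·V·I·cosφ = 1.732 × 575 × 1.29 × 0.844 = 1084 W
P_out = η·P_in = 0.688 × 1084 = 746 W
n_s = 120×60/6 = 1200 rpm; n = 1200×(1−0.0605) = 1127 rpm
ω = 2π×1127/60 = 118 rad/s
τ = P_out/ω = 746/118 = 6.32 N·m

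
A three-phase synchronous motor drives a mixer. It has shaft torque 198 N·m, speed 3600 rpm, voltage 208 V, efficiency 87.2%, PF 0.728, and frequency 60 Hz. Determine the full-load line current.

ω = 2π×3600/60 = 377 rad/s; P_out = τω = 198 × 377 = 74646 W
P_in = P_out / η = 74646 / 0.872 = 85603 W
I_L = P_in / (√3·V_L·cosφ) = 85603 / (1.732 × 208 × 0.728) = 326 A

326 A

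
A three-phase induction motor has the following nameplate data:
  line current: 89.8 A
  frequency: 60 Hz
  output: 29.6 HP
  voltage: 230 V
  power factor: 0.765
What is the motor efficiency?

P_out = 29.6 × 746 = 22082 W
P_in = √3·V_L·I_L·cosφ = 1.732 × 230 × 89.8 × 0.765 = 27366 W
η = P_out / P_in = 22082 / 27366 = 0.807 = 80.7%

80.7 %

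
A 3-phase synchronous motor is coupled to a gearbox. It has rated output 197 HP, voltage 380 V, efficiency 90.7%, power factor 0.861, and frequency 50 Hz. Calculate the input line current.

286 A

P_out = 197 × 746 = 146962 W
P_in = P_out / η = 146962 / 0.907 = 162031 W
I_L = P_in / (√3·V_L·cosφ) = 162031 / (1.732 × 380 × 0.861) = 286 A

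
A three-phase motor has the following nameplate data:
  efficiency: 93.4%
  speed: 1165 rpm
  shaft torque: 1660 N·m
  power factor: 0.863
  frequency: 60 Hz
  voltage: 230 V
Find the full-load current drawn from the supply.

631 A

ω = 2π×1165/60 = 122 rad/s; P_out = τω = 1660 × 122 = 202520 W
P_in = P_out / η = 202520 / 0.934 = 216831 W
I_L = P_in / (√3·V_L·cosφ) = 216831 / (1.732 × 230 × 0.863) = 631 A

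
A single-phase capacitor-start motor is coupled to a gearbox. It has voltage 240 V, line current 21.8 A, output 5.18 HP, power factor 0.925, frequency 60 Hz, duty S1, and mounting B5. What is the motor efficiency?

P_out = 5.18 × 746 = 3864 W
P_in = V·I·cosφ = 240 × 21.8 × 0.925 = 4840 W
η = P_out / P_in = 3864 / 4840 = 0.798 = 79.8%

79.8 %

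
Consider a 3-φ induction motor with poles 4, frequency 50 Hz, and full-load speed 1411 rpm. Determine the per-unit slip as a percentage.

n_s = 120f/p = 120×50/4 = 1500 rpm
s = (n_s − n)/n_s = (1500 − 1411)/1500 = 0.0593

5.93 %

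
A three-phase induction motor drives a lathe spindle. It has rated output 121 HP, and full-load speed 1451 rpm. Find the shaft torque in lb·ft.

P_out = 121 × 746 = 90266 W
ω = 2π × 1451/60 = 151.9 rad/s
τ = P_out/ω = 90266/151.9 = 594.2 N·m
In lb·ft: 594.2/1.356 = 438 lb·ft

438 lb·ft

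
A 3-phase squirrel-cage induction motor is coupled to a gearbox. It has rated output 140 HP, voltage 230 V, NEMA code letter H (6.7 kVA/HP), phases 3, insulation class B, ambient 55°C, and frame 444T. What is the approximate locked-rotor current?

2350 A

S_LR = 6.7 × 140 = 938 kVA
I_LR = S_LR/(√3·V_L) = 938000/(1.732×230) = 2350 A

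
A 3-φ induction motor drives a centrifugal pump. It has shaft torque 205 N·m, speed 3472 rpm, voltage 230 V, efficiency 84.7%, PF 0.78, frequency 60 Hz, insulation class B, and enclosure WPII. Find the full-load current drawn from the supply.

ω = 2π×3472/60 = 363.6 rad/s; P_out = τω = 205 × 363.6 = 74538 W
P_in = P_out / η = 74538 / 0.847 = 88002 W
I_L = P_in / (√3·V_L·cosφ) = 88002 / (1.732 × 230 × 0.78) = 283 A

283 A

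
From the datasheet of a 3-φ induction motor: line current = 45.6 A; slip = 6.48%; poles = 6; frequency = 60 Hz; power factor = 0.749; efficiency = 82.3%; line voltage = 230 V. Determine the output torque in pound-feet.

70.3 lb·ft

P_in = √3·V·I·cosφ = 1.732 × 230 × 45.6 × 0.749 = 13606 W
P_out = η·P_in = 0.823 × 13606 = 11198 W
n_s = 120×60/6 = 1200 rpm; n = 1200×(1−0.0648) = 1122 rpm
ω = 2π×1122/60 = 117.5 rad/s
τ = P_out/ω = 11198/117.5 = 95.3 N·m
In lb·ft: 95.3/1.356 = 70.3 lb·ft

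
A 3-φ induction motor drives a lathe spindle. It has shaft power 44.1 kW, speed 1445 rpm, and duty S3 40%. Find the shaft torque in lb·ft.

ω = 2π × 1445/60 = 151.3 rad/s
τ = P/ω = 44100/151.3 = 291.5 N·m
In lb·ft: 291.5/1.356 = 215 lb·ft

215 lb·ft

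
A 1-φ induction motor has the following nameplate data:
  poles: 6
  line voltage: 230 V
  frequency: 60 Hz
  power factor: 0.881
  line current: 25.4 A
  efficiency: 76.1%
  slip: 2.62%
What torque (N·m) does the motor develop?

32 N·m

P_in = V·I·cosφ = 230 × 25.4 × 0.881 = 5147 W
P_out = η·P_in = 0.761 × 5147 = 3917 W
n_s = 120×60/6 = 1200 rpm; n = 1200×(1−0.0262) = 1169 rpm
ω = 2π×1169/60 = 122.4 rad/s
τ = P_out/ω = 3917/122.4 = 32 N·m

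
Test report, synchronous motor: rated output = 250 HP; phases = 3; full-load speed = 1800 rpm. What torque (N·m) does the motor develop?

989 N·m

P_out = 250 × 746 = 186500 W
ω = 2π × 1800/60 = 188.5 rad/s
τ = P_out/ω = 186500/188.5 = 989 N·m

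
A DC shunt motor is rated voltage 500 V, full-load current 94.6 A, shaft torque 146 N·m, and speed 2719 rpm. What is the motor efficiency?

87.9 %

ω = 2π × 2719/60 = 284.7 rad/s; P_out = τω = 146 × 284.7 = 41566 W
P_in = V·I = 500 × 94.6 = 47300 W
η = P_out / P_in = 41566 / 47300 = 0.879 = 87.9%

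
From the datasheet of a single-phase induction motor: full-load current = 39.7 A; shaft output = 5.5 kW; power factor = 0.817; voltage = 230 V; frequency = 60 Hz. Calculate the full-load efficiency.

73.7 %

P_out = 5.5 kW = 5500 W
P_in = V·I·cosφ = 230 × 39.7 × 0.817 = 7460 W
η = P_out / P_in = 5500 / 7460 = 0.737 = 73.7%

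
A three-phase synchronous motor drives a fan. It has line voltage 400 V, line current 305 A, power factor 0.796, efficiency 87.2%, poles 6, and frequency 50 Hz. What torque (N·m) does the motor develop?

P_in = √3·V·I·cosφ = 1.732 × 400 × 305 × 0.796 = 168198 W
P_out = η·P_in = 0.872 × 168198 = 146669 W
n = n_s = 120×50/6 = 1000 rpm (synchronous)
ω = 2π×1000/60 = 104.7 rad/s
τ = P_out/ω = 146669/104.7 = 1400 N·m

1400 N·m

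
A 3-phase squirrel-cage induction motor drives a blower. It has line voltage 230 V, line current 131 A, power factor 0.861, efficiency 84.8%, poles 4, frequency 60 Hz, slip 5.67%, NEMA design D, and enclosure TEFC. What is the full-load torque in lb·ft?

158 lb·ft

P_in = √3·V·I·cosφ = 1.732 × 230 × 131 × 0.861 = 44931 W
P_out = η·P_in = 0.848 × 44931 = 38101 W
n_s = 120×60/4 = 1800 rpm; n = 1800×(1−0.0567) = 1698 rpm
ω = 2π×1698/60 = 177.8 rad/s
τ = P_out/ω = 38101/177.8 = 214.3 N·m
In lb·ft: 214.3/1.356 = 158 lb·ft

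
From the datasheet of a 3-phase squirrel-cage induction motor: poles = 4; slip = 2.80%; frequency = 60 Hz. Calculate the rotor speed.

n_s = 120f/p = 120×60/4 = 1800 rpm
n = n_s(1 − s) = 1800 × (1 − 0.028) = 1750 rpm

1750 rpm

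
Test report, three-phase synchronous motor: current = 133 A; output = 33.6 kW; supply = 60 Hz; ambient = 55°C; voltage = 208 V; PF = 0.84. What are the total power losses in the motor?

P_in = √3·V·I·cosφ = 1.732×208×133×0.84 = 40248 W
P_out = 33600 W
Losses = P_in − P_out = 40248 − 33600 = 6648 W

6.65 kW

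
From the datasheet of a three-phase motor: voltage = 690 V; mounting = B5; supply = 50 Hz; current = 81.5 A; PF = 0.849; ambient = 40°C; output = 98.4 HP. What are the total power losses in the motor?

9290 W

P_in = √3·V·I·cosφ = 1.732×690×81.5×0.849 = 82692 W
P_out = 98.4×746 = 73406 W
Losses = P_in − P_out = 82692 − 73406 = 9286 W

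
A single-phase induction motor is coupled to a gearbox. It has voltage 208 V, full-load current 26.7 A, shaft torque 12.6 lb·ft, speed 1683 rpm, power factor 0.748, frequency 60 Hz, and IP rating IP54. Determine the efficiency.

72.5 %

τ = 12.6 lb·ft × 1.356 = 17.09 N·m
ω = 2π × 1683/60 = 176.2 rad/s; P_out = τω = 17.09 × 176.2 = 3011 W
P_in = V·I·cosφ = 208 × 26.7 × 0.748 = 4154 W
η = P_out / P_in = 3011 / 4154 = 0.725 = 72.5%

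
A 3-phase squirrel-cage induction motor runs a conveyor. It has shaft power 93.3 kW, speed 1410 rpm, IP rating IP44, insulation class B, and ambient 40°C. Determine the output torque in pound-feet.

ω = 2π × 1410/60 = 147.7 rad/s
τ = P/ω = 93300/147.7 = 631.7 N·m
In lb·ft: 631.7/1.356 = 466 lb·ft

466 lb·ft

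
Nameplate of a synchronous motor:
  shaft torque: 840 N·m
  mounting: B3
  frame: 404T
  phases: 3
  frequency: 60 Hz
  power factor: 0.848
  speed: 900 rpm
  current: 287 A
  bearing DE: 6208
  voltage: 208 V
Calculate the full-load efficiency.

ω = 2π × 900/60 = 94.25 rad/s; P_out = τω = 840 × 94.25 = 79170 W
P_in = √3·V_L·I_L·cosφ = 1.732 × 208 × 287 × 0.848 = 87678 W
η = P_out / P_in = 79170 / 87678 = 0.903 = 90.3%

90.3 %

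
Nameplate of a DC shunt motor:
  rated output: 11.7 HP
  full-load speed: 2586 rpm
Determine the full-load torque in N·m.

32.2 N·m

P_out = 11.7 × 746 = 8728 W
ω = 2π × 2586/60 = 270.8 rad/s
τ = P_out/ω = 8728/270.8 = 32.2 N·m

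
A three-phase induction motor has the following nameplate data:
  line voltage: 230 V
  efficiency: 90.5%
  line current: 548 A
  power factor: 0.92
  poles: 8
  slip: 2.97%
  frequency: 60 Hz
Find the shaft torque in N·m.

P_in = √3·V·I·cosφ = 1.732 × 230 × 548 × 0.92 = 200837 W
P_out = η·P_in = 0.905 × 200837 = 181757 W
n_s = 120×60/8 = 900 rpm; n = 900×(1−0.0297) = 873 rpm
ω = 2π×873/60 = 91.42 rad/s
τ = P_out/ω = 181757/91.42 = 1990 N·m

1990 N·m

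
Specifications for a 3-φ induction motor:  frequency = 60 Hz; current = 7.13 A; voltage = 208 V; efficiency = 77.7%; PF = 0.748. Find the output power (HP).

P_in = √3·V·I·cosφ = 1.732 × 208 × 7.13 × 0.748 = 1921 W
P_out = η·P_in = 0.777 × 1921 = 1493 W
= 1493/746 = 2 HP

2 HP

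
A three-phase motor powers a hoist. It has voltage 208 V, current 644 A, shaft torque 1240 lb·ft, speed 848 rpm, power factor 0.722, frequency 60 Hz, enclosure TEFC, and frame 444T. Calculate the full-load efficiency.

τ = 1240 lb·ft × 1.356 = 1681 N·m
ω = 2π × 848/60 = 88.8 rad/s; P_out = τω = 1681 × 88.8 = 149273 W
P_in = √3·V_L·I_L·cosφ = 1.732 × 208 × 644 × 0.722 = 167508 W
η = P_out / P_in = 149273 / 167508 = 0.891 = 89.1%

89.1 %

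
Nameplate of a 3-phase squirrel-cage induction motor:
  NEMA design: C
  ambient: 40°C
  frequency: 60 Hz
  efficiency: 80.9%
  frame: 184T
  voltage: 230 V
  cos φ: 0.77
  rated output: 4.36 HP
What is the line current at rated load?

13.1 A

P_out = 4.36 × 746 = 3253 W
P_in = P_out / η = 3253 / 0.809 = 4021 W
I_L = P_in / (√3·V_L·cosφ) = 4021 / (1.732 × 230 × 0.77) = 13.1 A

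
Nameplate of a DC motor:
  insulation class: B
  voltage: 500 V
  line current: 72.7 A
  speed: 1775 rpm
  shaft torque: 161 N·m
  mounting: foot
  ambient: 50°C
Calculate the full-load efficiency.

ω = 2π × 1775/60 = 185.9 rad/s; P_out = τω = 161 × 185.9 = 29930 W
P_in = V·I = 500 × 72.7 = 36350 W
η = P_out / P_in = 29930 / 36350 = 0.823 = 82.3%

82.3 %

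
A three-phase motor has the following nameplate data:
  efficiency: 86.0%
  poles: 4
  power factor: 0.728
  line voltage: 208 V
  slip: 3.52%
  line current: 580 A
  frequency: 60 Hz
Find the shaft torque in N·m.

719 N·m

P_in = √3·V·I·cosφ = 1.732 × 208 × 580 × 0.728 = 152114 W
P_out = η·P_in = 0.86 × 152114 = 130818 W
n_s = 120×60/4 = 1800 rpm; n = 1800×(1−0.0352) = 1737 rpm
ω = 2π×1737/60 = 181.9 rad/s
τ = P_out/ω = 130818/181.9 = 719 N·m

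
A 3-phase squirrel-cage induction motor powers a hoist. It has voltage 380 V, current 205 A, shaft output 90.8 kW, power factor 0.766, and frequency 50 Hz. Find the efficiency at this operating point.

P_out = 90.8 kW = 90800 W
P_in = √3·V_L·I_L·cosφ = 1.732 × 380 × 205 × 0.766 = 103351 W
η = P_out / P_in = 90800 / 103351 = 0.879 = 87.9%

87.9 %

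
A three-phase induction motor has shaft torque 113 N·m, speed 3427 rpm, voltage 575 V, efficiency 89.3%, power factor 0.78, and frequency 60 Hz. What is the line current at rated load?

ω = 2π×3427/60 = 358.9 rad/s; P_out = τω = 113 × 358.9 = 40556 W
P_in = P_out / η = 40556 / 0.893 = 45415 W
I_L = P_in / (√3·V_L·cosφ) = 45415 / (1.732 × 575 × 0.78) = 58.5 A

58.5 A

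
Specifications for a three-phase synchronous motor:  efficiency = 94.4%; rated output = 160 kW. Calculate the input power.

169 kW

P_out = 160000 W
P_in = P_out/η = 160000/0.944 = 169492 W = 169 kW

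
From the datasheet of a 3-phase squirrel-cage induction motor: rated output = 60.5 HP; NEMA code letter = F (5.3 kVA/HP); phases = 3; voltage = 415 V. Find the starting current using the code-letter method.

446 A

S_LR = 5.3 × 60.5 = 320.65 kVA
I_LR = S_LR/(√3·V_L) = 320650/(1.732×415) = 446 A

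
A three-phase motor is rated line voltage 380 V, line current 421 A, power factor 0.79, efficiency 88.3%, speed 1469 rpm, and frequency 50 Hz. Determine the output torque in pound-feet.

927 lb·ft

P_in = √3·V·I·cosφ = 1.732 × 380 × 421 × 0.79 = 218897 W
P_out = η·P_in = 0.883 × 218897 = 193286 W
n = 1469 rpm
ω = 2π×1469/60 = 153.8 rad/s
τ = P_out/ω = 193286/153.8 = 1257 N·m
In lb·ft: 1257/1.356 = 927 lb·ft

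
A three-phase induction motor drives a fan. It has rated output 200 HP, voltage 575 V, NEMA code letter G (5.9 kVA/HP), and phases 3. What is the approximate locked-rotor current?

1180 A

S_LR = 5.9 × 200 = 1180 kVA
I_LR = S_LR/(√3·V_L) = 1180000/(1.732×575) = 1180 A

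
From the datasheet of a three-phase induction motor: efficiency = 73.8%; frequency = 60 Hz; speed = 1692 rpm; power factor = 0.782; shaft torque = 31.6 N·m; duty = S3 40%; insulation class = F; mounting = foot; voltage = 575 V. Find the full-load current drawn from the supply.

9.74 A

ω = 2π×1692/60 = 177.2 rad/s; P_out = τω = 31.6 × 177.2 = 5600 W
P_in = P_out / η = 5600 / 0.738 = 7588 W
I_L = P_in / (√3·V_L·cosφ) = 7588 / (1.732 × 575 × 0.782) = 9.74 A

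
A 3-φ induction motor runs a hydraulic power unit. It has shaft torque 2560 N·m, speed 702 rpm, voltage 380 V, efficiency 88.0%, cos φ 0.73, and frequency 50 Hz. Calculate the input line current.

ω = 2π×702/60 = 73.51 rad/s; P_out = τω = 2560 × 73.51 = 188186 W
P_in = P_out / η = 188186 / 0.880 = 213848 W
I_L = P_in / (√3·V_L·cosφ) = 213848 / (1.732 × 380 × 0.73) = 445 A

445 A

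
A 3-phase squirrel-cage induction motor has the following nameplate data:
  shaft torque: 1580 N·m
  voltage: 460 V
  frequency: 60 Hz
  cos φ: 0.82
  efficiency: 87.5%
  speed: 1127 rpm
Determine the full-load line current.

ω = 2π×1127/60 = 118 rad/s; P_out = τω = 1580 × 118 = 186440 W
P_in = P_out / η = 186440 / 0.875 = 213074 W
I_L = P_in / (√3·V_L·cosφ) = 213074 / (1.732 × 460 × 0.82) = 326 A

326 A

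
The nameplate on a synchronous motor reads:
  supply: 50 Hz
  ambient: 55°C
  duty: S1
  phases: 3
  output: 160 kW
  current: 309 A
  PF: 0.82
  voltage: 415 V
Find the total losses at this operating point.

22100 W

P_in = √3·V·I·cosφ = 1.732×415×309×0.82 = 182124 W
P_out = 160000 W
Losses = P_in − P_out = 182124 − 160000 = 22124 W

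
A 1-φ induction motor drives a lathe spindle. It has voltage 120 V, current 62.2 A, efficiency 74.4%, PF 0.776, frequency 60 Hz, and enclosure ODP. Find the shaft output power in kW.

4.31 kW

P_in = V·I·cosφ = 120 × 62.2 × 0.776 = 5792 W
P_out = η·P_in = 0.744 × 5792 = 4309 W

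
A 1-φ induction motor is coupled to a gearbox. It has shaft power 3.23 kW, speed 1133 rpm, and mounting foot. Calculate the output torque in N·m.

27.2 N·m

ω = 2π × 1133/60 = 118.6 rad/s
τ = P/ω = 3230/118.6 = 27.2 N·m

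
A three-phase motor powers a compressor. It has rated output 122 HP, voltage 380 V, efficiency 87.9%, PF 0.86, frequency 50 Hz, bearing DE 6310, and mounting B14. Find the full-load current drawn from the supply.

183 A

P_out = 122 × 746 = 91012 W
P_in = P_out / η = 91012 / 0.879 = 103540 W
I_L = P_in / (√3·V_L·cosφ) = 103540 / (1.732 × 380 × 0.86) = 183 A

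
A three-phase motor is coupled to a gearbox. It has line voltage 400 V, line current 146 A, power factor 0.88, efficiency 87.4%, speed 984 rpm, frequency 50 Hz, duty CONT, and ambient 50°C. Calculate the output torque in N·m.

P_in = √3·V·I·cosφ = 1.732 × 400 × 146 × 0.88 = 89011 W
P_out = η·P_in = 0.874 × 89011 = 77796 W
n = 984 rpm
ω = 2π×984/60 = 103 rad/s
τ = P_out/ω = 77796/103 = 755 N·m

755 N·m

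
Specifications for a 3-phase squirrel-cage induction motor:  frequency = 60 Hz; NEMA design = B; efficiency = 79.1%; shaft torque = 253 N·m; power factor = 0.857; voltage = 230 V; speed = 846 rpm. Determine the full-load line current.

ω = 2π×846/60 = 88.59 rad/s; P_out = τω = 253 × 88.59 = 22413 W
P_in = P_out / η = 22413 / 0.791 = 28335 W
I_L = P_in / (√3·V_L·cosφ) = 28335 / (1.732 × 230 × 0.857) = 83 A

83 A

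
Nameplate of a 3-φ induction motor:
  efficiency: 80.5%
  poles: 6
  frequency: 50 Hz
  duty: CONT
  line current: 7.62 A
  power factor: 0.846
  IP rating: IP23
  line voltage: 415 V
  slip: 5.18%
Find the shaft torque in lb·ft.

P_in = √3·V·I·cosφ = 1.732 × 415 × 7.62 × 0.846 = 4634 W
P_out = η·P_in = 0.805 × 4634 = 3730 W
n_s = 120×50/6 = 1000 rpm; n = 1000×(1−0.0518) = 948 rpm
ω = 2π×948/60 = 99.27 rad/s
τ = P_out/ω = 3730/99.27 = 37.57 N·m
In lb·ft: 37.57/1.356 = 27.7 lb·ft

27.7 lb·ft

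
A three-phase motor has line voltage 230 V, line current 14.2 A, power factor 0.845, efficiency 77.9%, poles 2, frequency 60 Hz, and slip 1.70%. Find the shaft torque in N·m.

P_in = √3·V·I·cosφ = 1.732 × 230 × 14.2 × 0.845 = 4780 W
P_out = η·P_in = 0.779 × 4780 = 3724 W
n_s = 120×60/2 = 3600 rpm; n = 3600×(1−0.017) = 3539 rpm
ω = 2π×3539/60 = 370.6 rad/s
τ = P_out/ω = 3724/370.6 = 10 N·m

10 N·m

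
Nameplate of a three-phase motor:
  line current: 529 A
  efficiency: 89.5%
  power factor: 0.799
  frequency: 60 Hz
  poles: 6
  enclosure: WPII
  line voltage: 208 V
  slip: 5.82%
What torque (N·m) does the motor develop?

P_in = √3·V·I·cosφ = 1.732 × 208 × 529 × 0.799 = 152270 W
P_out = η·P_in = 0.895 × 152270 = 136282 W
n_s = 120×60/6 = 1200 rpm; n = 1200×(1−0.0582) = 1130 rpm
ω = 2π×1130/60 = 118.3 rad/s
τ = P_out/ω = 136282/118.3 = 1150 N·m

1150 N·m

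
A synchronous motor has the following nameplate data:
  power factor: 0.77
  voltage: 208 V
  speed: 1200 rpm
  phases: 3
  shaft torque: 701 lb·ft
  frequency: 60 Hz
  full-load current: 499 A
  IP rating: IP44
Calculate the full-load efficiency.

τ = 701 lb·ft × 1.356 = 950.6 N·m
ω = 2π × 1200/60 = 125.7 rad/s; P_out = τω = 950.6 × 125.7 = 119490 W
P_in = √3·V_L·I_L·cosφ = 1.732 × 208 × 499 × 0.77 = 138421 W
η = P_out / P_in = 119490 / 138421 = 0.863 = 86.3%

86.3 %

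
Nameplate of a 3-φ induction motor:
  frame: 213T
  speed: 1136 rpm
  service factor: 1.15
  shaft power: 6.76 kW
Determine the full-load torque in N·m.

ω = 2π × 1136/60 = 119 rad/s
τ = P/ω = 6760/119 = 56.8 N·m

56.8 N·m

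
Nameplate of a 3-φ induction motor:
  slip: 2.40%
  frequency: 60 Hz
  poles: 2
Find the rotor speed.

3514 rpm

n_s = 120f/p = 120×60/2 = 3600 rpm
n = n_s(1 − s) = 3600 × (1 − 0.024) = 3514 rpm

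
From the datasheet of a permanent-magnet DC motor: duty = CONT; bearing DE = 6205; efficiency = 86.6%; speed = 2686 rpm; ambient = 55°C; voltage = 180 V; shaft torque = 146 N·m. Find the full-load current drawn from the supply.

263 A

ω = 2π×2686/60 = 281.3 rad/s; P_out = τω = 146 × 281.3 = 41070 W
P_in = P_out / η = 41070 / 0.866 = 47425 W
I = P_in / V = 47425 / 180 = 263 A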